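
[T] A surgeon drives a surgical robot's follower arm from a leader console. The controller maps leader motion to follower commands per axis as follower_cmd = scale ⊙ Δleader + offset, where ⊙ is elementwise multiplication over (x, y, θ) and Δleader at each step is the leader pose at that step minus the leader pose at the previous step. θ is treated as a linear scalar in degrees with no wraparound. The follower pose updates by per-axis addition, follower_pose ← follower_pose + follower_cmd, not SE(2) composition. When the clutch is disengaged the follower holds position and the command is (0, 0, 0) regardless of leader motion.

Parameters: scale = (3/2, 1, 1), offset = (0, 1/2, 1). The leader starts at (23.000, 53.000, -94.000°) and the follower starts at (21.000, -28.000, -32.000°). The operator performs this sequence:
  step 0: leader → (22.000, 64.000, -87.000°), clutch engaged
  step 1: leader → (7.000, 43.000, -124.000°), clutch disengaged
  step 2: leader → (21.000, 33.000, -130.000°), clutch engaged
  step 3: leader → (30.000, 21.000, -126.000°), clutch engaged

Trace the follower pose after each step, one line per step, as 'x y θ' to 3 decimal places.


step 0: Δleader=(-1.000, 11.000, 7.000°), engaged; cmd=(-1.500, 11.500, 8.000°) → follower=(19.500, -16.500, -24.000°)
step 1: Δleader=(-15.000, -21.000, -37.000°), disengaged; cmd=(0,0,0) → follower holds at (19.500, -16.500, -24.000°)
step 2: Δleader=(14.000, -10.000, -6.000°), engaged; cmd=(21.000, -9.500, -5.000°) → follower=(40.500, -26.000, -29.000°)
step 3: Δleader=(9.000, -12.000, 4.000°), engaged; cmd=(13.500, -11.500, 5.000°) → follower=(54.000, -37.500, -24.000°)

19.500 -16.500 -24.000
19.500 -16.500 -24.000
40.500 -26.000 -29.000
54.000 -37.500 -24.000


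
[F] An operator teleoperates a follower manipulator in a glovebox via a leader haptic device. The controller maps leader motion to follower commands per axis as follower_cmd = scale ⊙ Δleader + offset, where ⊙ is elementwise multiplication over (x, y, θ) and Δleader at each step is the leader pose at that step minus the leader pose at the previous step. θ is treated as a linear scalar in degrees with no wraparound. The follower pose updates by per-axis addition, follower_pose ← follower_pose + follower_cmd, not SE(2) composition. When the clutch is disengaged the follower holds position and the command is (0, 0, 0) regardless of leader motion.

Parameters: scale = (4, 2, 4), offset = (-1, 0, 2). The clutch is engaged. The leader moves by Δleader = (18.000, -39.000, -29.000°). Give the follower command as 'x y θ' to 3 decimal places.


71.000 -78.000 -114.000

axis x: 4·18.000 + -1 = 71.000
axis y: 2·-39.000 + 0 = -78.000
axis θ: 4·-29.000 + 2 = -114.000


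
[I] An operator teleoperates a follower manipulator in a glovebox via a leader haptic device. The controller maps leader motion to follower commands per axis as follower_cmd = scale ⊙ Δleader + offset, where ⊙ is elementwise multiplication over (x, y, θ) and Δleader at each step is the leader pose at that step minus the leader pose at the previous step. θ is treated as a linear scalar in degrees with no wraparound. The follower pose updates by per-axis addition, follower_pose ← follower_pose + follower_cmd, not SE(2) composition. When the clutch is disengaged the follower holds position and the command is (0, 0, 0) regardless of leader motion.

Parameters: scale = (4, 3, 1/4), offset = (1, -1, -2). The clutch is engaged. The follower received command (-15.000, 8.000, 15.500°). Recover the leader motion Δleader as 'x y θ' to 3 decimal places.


-4.000 3.000 70.000

axis x: (-15.000 − 1) / (4) = -4.000
axis y: (8.000 − -1) / (3) = 3.000
axis θ: (15.500 − -2) / (1/4) = 70.000


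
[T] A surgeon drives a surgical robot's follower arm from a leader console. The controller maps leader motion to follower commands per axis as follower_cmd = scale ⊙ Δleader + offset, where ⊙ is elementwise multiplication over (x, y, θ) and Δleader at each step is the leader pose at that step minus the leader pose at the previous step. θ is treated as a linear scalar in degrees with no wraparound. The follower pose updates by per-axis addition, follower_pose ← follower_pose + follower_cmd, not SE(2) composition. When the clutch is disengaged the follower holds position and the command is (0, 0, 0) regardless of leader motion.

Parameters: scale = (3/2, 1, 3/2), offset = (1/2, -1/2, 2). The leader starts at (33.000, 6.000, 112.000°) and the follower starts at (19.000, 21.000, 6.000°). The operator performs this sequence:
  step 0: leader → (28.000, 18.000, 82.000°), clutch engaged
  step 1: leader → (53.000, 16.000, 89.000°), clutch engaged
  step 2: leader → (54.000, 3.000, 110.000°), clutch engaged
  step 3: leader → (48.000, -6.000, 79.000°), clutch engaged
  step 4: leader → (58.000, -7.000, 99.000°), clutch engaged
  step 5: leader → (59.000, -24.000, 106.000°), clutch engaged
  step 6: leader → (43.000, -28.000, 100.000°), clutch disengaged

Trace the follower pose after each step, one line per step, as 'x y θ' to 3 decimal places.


12.000 32.500 -37.000
50.000 30.000 -24.500
52.000 16.500 9.000
43.500 7.000 -35.500
59.000 5.500 -3.500
61.000 -12.000 9.000
61.000 -12.000 9.000

step 0: Δleader=(-5.000, 12.000, -30.000°), engaged; cmd=(-7.000, 11.500, -43.000°) → follower=(12.000, 32.500, -37.000°)
step 1: Δleader=(25.000, -2.000, 7.000°), engaged; cmd=(38.000, -2.500, 12.500°) → follower=(50.000, 30.000, -24.500°)
step 2: Δleader=(1.000, -13.000, 21.000°), engaged; cmd=(2.000, -13.500, 33.500°) → follower=(52.000, 16.500, 9.000°)
step 3: Δleader=(-6.000, -9.000, -31.000°), engaged; cmd=(-8.500, -9.500, -44.500°) → follower=(43.500, 7.000, -35.500°)
step 4: Δleader=(10.000, -1.000, 20.000°), engaged; cmd=(15.500, -1.500, 32.000°) → follower=(59.000, 5.500, -3.500°)
step 5: Δleader=(1.000, -17.000, 7.000°), engaged; cmd=(2.000, -17.500, 12.500°) → follower=(61.000, -12.000, 9.000°)
step 6: Δleader=(-16.000, -4.000, -6.000°), disengaged; cmd=(0,0,0) → follower holds at (61.000, -12.000, 9.000°)


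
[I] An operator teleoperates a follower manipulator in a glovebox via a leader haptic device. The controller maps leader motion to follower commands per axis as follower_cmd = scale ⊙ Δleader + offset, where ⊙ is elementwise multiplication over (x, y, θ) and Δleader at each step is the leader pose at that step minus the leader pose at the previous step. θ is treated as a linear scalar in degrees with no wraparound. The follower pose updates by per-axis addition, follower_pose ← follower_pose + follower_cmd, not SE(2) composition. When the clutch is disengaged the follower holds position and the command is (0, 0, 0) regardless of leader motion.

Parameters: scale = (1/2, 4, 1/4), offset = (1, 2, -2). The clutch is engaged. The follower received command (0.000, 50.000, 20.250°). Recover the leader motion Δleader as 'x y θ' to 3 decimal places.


axis x: (0.000 − 1) / (1/2) = -2.000
axis y: (50.000 − 2) / (4) = 12.000
axis θ: (20.250 − -2) / (1/4) = 89.000

-2.000 12.000 89.000


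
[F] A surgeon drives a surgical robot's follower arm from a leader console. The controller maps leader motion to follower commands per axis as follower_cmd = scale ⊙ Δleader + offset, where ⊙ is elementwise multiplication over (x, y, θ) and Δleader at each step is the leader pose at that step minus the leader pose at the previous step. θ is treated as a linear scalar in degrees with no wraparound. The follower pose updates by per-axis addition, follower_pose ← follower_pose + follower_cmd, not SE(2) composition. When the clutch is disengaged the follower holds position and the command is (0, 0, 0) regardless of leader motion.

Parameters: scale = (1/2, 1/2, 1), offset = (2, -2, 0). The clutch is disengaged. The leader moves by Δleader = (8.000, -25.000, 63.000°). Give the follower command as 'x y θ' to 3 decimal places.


0.000 0.000 0.000

clutch disengaged → follower holds; cmd = (0, 0, 0)


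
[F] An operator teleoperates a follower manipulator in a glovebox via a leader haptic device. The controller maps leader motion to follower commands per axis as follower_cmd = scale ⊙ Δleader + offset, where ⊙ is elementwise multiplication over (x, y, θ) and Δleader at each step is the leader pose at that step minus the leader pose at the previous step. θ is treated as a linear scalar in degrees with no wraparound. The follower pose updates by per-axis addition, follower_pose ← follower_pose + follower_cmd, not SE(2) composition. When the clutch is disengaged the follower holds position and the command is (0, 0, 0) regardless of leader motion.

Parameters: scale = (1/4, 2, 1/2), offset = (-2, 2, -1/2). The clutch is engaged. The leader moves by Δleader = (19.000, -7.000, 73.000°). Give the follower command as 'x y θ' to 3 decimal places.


axis x: 1/4·19.000 + -2 = 2.750
axis y: 2·-7.000 + 2 = -12.000
axis θ: 1/2·73.000 + -1/2 = 36.000

2.750 -12.000 36.000


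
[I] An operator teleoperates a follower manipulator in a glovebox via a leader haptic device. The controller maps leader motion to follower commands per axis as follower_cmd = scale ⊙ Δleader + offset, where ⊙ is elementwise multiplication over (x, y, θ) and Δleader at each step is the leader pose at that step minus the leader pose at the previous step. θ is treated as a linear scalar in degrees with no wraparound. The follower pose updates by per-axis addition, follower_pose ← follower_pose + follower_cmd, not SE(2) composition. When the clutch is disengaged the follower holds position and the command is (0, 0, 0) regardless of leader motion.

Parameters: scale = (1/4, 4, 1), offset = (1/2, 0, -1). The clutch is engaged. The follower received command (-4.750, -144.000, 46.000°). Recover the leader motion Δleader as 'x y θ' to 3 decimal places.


axis x: (-4.750 − 1/2) / (1/4) = -21.000
axis y: (-144.000 − 0) / (4) = -36.000
axis θ: (46.000 − -1) / (1) = 47.000

-21.000 -36.000 47.000


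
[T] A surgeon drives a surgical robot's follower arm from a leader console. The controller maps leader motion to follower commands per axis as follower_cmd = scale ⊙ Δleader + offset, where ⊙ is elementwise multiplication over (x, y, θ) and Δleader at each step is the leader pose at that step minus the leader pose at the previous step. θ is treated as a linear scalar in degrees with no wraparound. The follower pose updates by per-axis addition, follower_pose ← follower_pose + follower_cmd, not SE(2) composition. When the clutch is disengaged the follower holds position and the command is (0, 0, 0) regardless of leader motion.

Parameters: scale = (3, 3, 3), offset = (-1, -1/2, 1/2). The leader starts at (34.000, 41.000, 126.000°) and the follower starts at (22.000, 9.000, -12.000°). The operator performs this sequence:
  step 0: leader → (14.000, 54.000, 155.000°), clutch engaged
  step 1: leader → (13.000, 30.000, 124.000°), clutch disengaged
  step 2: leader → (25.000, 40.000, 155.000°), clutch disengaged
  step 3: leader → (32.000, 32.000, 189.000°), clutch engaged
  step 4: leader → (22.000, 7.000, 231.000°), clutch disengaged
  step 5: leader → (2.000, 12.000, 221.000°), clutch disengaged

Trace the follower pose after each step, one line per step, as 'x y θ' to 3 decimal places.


step 0: Δleader=(-20.000, 13.000, 29.000°), engaged; cmd=(-61.000, 38.500, 87.500°) → follower=(-39.000, 47.500, 75.500°)
step 1: Δleader=(-1.000, -24.000, -31.000°), disengaged; cmd=(0,0,0) → follower holds at (-39.000, 47.500, 75.500°)
step 2: Δleader=(12.000, 10.000, 31.000°), disengaged; cmd=(0,0,0) → follower holds at (-39.000, 47.500, 75.500°)
step 3: Δleader=(7.000, -8.000, 34.000°), engaged; cmd=(20.000, -24.500, 102.500°) → follower=(-19.000, 23.000, 178.000°)
step 4: Δleader=(-10.000, -25.000, 42.000°), disengaged; cmd=(0,0,0) → follower holds at (-19.000, 23.000, 178.000°)
step 5: Δleader=(-20.000, 5.000, -10.000°), disengaged; cmd=(0,0,0) → follower holds at (-19.000, 23.000, 178.000°)

-39.000 47.500 75.500
-39.000 47.500 75.500
-39.000 47.500 75.500
-19.000 23.000 178.000
-19.000 23.000 178.000
-19.000 23.000 178.000


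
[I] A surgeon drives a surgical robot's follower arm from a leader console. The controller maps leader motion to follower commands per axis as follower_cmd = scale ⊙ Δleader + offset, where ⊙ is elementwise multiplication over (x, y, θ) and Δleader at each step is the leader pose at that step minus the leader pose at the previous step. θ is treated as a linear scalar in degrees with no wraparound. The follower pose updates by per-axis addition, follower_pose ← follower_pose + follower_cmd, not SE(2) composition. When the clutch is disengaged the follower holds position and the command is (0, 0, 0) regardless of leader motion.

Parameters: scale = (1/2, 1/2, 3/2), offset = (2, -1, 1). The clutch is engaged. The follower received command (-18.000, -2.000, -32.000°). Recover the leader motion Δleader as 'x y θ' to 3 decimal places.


axis x: (-18.000 − 2) / (1/2) = -40.000
axis y: (-2.000 − -1) / (1/2) = -2.000
axis θ: (-32.000 − 1) / (3/2) = -22.000

-40.000 -2.000 -22.000


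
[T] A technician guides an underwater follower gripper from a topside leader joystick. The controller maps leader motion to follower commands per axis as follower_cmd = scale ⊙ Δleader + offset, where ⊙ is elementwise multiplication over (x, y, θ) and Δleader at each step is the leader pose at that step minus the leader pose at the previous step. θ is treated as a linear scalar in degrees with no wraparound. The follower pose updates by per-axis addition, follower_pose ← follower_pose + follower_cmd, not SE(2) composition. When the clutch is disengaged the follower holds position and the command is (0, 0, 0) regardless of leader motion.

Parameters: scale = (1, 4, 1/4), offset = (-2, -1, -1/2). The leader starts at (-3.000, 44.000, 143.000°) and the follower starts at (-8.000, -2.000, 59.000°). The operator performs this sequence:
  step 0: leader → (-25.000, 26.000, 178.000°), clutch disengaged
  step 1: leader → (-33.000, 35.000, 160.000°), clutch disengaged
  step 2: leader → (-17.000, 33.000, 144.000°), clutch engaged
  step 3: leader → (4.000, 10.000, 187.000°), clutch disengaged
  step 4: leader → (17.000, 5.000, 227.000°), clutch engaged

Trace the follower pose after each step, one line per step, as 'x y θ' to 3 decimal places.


step 0: Δleader=(-22.000, -18.000, 35.000°), disengaged; cmd=(0,0,0) → follower holds at (-8.000, -2.000, 59.000°)
step 1: Δleader=(-8.000, 9.000, -18.000°), disengaged; cmd=(0,0,0) → follower holds at (-8.000, -2.000, 59.000°)
step 2: Δleader=(16.000, -2.000, -16.000°), engaged; cmd=(14.000, -9.000, -4.500°) → follower=(6.000, -11.000, 54.500°)
step 3: Δleader=(21.000, -23.000, 43.000°), disengaged; cmd=(0,0,0) → follower holds at (6.000, -11.000, 54.500°)
step 4: Δleader=(13.000, -5.000, 40.000°), engaged; cmd=(11.000, -21.000, 9.500°) → follower=(17.000, -32.000, 64.000°)

-8.000 -2.000 59.000
-8.000 -2.000 59.000
6.000 -11.000 54.500
6.000 -11.000 54.500
17.000 -32.000 64.000


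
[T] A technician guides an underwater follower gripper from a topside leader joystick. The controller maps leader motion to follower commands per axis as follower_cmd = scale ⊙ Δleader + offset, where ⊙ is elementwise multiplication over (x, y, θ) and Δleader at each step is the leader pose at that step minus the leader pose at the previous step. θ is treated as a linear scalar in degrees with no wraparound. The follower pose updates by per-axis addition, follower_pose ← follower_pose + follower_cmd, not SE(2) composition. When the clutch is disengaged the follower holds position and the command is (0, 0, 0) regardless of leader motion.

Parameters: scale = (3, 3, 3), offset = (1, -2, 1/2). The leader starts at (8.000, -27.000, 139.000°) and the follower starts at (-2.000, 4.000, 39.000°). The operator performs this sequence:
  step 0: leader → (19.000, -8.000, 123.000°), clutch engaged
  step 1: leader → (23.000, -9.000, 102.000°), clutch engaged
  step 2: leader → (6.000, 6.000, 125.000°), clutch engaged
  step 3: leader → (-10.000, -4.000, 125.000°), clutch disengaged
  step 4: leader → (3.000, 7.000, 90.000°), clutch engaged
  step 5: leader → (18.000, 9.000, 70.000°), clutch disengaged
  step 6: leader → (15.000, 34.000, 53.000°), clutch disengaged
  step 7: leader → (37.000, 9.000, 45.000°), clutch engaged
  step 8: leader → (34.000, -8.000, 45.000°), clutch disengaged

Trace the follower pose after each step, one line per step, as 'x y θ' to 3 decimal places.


32.000 59.000 -8.500
45.000 54.000 -71.000
-5.000 97.000 -1.500
-5.000 97.000 -1.500
35.000 128.000 -106.000
35.000 128.000 -106.000
35.000 128.000 -106.000
102.000 51.000 -129.500
102.000 51.000 -129.500

step 0: Δleader=(11.000, 19.000, -16.000°), engaged; cmd=(34.000, 55.000, -47.500°) → follower=(32.000, 59.000, -8.500°)
step 1: Δleader=(4.000, -1.000, -21.000°), engaged; cmd=(13.000, -5.000, -62.500°) → follower=(45.000, 54.000, -71.000°)
step 2: Δleader=(-17.000, 15.000, 23.000°), engaged; cmd=(-50.000, 43.000, 69.500°) → follower=(-5.000, 97.000, -1.500°)
step 3: Δleader=(-16.000, -10.000, 0.000°), disengaged; cmd=(0,0,0) → follower holds at (-5.000, 97.000, -1.500°)
step 4: Δleader=(13.000, 11.000, -35.000°), engaged; cmd=(40.000, 31.000, -104.500°) → follower=(35.000, 128.000, -106.000°)
step 5: Δleader=(15.000, 2.000, -20.000°), disengaged; cmd=(0,0,0) → follower holds at (35.000, 128.000, -106.000°)
step 6: Δleader=(-3.000, 25.000, -17.000°), disengaged; cmd=(0,0,0) → follower holds at (35.000, 128.000, -106.000°)
step 7: Δleader=(22.000, -25.000, -8.000°), engaged; cmd=(67.000, -77.000, -23.500°) → follower=(102.000, 51.000, -129.500°)
step 8: Δleader=(-3.000, -17.000, 0.000°), disengaged; cmd=(0,0,0) → follower holds at (102.000, 51.000, -129.500°)


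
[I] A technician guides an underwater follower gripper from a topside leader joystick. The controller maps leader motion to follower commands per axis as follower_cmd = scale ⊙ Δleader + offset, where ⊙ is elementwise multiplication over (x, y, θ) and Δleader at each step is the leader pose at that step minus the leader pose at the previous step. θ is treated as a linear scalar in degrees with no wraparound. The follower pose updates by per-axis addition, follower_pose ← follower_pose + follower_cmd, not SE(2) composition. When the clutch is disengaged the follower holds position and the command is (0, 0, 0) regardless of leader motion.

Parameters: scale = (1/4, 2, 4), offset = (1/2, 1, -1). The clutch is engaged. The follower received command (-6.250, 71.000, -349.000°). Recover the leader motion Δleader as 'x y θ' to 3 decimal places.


axis x: (-6.250 − 1/2) / (1/4) = -27.000
axis y: (71.000 − 1) / (2) = 35.000
axis θ: (-349.000 − -1) / (4) = -87.000

-27.000 35.000 -87.000


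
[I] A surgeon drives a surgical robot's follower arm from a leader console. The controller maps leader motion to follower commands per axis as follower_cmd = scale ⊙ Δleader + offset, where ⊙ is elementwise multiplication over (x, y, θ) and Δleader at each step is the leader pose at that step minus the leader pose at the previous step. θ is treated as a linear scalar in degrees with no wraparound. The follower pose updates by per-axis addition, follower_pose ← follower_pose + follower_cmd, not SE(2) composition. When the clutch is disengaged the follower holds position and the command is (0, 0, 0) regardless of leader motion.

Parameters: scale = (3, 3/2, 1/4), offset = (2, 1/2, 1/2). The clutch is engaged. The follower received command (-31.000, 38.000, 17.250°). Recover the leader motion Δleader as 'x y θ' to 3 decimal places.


axis x: (-31.000 − 2) / (3) = -11.000
axis y: (38.000 − 1/2) / (3/2) = 25.000
axis θ: (17.250 − 1/2) / (1/4) = 67.000

-11.000 25.000 67.000


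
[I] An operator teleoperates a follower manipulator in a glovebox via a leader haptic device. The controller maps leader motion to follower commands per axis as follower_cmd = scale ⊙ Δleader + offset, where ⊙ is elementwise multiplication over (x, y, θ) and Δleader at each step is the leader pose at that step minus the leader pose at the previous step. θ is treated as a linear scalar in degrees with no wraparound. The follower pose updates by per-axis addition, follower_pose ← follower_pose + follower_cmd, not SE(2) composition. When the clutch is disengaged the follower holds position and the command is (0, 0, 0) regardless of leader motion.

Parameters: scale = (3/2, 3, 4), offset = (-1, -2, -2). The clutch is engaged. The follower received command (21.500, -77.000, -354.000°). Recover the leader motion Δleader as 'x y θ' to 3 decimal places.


axis x: (21.500 − -1) / (3/2) = 15.000
axis y: (-77.000 − -2) / (3) = -25.000
axis θ: (-354.000 − -2) / (4) = -88.000

15.000 -25.000 -88.000


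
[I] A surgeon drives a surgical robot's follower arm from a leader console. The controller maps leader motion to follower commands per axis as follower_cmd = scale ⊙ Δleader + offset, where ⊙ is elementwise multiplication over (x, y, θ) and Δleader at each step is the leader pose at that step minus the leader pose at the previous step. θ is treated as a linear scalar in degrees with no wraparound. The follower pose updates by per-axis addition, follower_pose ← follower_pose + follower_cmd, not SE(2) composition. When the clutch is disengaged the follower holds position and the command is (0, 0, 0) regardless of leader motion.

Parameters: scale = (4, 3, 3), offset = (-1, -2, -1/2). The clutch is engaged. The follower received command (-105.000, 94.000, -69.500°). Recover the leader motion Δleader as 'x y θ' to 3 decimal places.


-26.000 32.000 -23.000

axis x: (-105.000 − -1) / (4) = -26.000
axis y: (94.000 − -2) / (3) = 32.000
axis θ: (-69.500 − -1/2) / (3) = -23.000


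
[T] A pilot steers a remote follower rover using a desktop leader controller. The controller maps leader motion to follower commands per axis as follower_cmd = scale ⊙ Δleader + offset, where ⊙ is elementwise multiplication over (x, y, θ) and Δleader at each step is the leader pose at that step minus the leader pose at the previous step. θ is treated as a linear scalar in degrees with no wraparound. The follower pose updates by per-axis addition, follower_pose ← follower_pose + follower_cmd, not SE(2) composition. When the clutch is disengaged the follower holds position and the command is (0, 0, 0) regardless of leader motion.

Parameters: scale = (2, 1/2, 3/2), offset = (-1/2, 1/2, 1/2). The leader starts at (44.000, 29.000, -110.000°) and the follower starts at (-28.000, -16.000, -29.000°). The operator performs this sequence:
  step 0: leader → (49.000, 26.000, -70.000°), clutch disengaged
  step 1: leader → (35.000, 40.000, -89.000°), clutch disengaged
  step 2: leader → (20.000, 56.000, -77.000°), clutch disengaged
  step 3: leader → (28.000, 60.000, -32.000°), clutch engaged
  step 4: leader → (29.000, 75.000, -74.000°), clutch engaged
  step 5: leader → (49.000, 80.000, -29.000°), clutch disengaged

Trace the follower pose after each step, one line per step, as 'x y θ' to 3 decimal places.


step 0: Δleader=(5.000, -3.000, 40.000°), disengaged; cmd=(0,0,0) → follower holds at (-28.000, -16.000, -29.000°)
step 1: Δleader=(-14.000, 14.000, -19.000°), disengaged; cmd=(0,0,0) → follower holds at (-28.000, -16.000, -29.000°)
step 2: Δleader=(-15.000, 16.000, 12.000°), disengaged; cmd=(0,0,0) → follower holds at (-28.000, -16.000, -29.000°)
step 3: Δleader=(8.000, 4.000, 45.000°), engaged; cmd=(15.500, 2.500, 68.000°) → follower=(-12.500, -13.500, 39.000°)
step 4: Δleader=(1.000, 15.000, -42.000°), engaged; cmd=(1.500, 8.000, -62.500°) → follower=(-11.000, -5.500, -23.500°)
step 5: Δleader=(20.000, 5.000, 45.000°), disengaged; cmd=(0,0,0) → follower holds at (-11.000, -5.500, -23.500°)

-28.000 -16.000 -29.000
-28.000 -16.000 -29.000
-28.000 -16.000 -29.000
-12.500 -13.500 39.000
-11.000 -5.500 -23.500
-11.000 -5.500 -23.500


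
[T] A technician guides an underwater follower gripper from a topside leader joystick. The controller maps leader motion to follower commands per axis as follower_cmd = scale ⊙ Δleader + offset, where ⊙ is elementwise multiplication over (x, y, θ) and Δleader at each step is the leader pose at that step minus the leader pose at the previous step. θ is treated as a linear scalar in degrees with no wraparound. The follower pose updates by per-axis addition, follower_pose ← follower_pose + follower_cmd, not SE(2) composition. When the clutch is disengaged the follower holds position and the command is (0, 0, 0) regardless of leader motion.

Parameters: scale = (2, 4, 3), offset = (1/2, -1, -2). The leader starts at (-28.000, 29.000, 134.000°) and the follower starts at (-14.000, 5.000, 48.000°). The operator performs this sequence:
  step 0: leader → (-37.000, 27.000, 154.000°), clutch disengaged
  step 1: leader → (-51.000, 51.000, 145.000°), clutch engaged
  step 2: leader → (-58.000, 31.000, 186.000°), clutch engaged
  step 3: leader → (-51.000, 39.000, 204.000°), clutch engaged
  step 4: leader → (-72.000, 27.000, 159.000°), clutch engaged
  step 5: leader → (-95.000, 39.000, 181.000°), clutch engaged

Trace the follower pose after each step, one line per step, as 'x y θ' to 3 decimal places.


-14.000 5.000 48.000
-41.500 100.000 19.000
-55.000 19.000 140.000
-40.500 50.000 192.000
-82.000 1.000 55.000
-127.500 48.000 119.000

step 0: Δleader=(-9.000, -2.000, 20.000°), disengaged; cmd=(0,0,0) → follower holds at (-14.000, 5.000, 48.000°)
step 1: Δleader=(-14.000, 24.000, -9.000°), engaged; cmd=(-27.500, 95.000, -29.000°) → follower=(-41.500, 100.000, 19.000°)
step 2: Δleader=(-7.000, -20.000, 41.000°), engaged; cmd=(-13.500, -81.000, 121.000°) → follower=(-55.000, 19.000, 140.000°)
step 3: Δleader=(7.000, 8.000, 18.000°), engaged; cmd=(14.500, 31.000, 52.000°) → follower=(-40.500, 50.000, 192.000°)
step 4: Δleader=(-21.000, -12.000, -45.000°), engaged; cmd=(-41.500, -49.000, -137.000°) → follower=(-82.000, 1.000, 55.000°)
step 5: Δleader=(-23.000, 12.000, 22.000°), engaged; cmd=(-45.500, 47.000, 64.000°) → follower=(-127.500, 48.000, 119.000°)


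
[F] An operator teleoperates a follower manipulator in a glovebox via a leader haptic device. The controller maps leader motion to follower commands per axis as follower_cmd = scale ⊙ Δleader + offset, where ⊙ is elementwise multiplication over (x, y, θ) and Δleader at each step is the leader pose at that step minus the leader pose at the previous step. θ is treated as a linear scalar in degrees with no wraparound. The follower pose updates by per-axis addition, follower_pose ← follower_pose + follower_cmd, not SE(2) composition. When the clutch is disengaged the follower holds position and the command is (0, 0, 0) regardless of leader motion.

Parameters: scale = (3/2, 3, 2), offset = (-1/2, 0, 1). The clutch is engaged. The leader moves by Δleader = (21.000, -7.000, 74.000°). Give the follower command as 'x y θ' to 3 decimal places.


axis x: 3/2·21.000 + -1/2 = 31.000
axis y: 3·-7.000 + 0 = -21.000
axis θ: 2·74.000 + 1 = 149.000

31.000 -21.000 149.000


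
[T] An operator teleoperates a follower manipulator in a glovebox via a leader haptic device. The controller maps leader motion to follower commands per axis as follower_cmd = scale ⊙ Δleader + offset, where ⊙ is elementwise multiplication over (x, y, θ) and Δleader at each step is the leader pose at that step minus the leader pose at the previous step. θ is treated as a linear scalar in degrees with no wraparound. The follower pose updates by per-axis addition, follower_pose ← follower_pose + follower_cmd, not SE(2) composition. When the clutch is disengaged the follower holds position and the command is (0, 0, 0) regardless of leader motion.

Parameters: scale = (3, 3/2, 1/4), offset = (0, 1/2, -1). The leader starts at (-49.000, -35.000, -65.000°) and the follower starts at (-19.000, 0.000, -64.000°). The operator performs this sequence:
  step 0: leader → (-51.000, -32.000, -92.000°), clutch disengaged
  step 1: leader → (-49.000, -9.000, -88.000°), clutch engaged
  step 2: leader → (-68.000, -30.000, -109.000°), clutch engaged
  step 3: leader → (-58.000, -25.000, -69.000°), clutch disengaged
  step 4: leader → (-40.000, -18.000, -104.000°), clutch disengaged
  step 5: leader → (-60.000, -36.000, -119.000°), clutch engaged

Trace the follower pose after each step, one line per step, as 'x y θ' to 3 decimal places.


-19.000 0.000 -64.000
-13.000 35.000 -64.000
-70.000 4.000 -70.250
-70.000 4.000 -70.250
-70.000 4.000 -70.250
-130.000 -22.500 -75.000

step 0: Δleader=(-2.000, 3.000, -27.000°), disengaged; cmd=(0,0,0) → follower holds at (-19.000, 0.000, -64.000°)
step 1: Δleader=(2.000, 23.000, 4.000°), engaged; cmd=(6.000, 35.000, 0.000°) → follower=(-13.000, 35.000, -64.000°)
step 2: Δleader=(-19.000, -21.000, -21.000°), engaged; cmd=(-57.000, -31.000, -6.250°) → follower=(-70.000, 4.000, -70.250°)
step 3: Δleader=(10.000, 5.000, 40.000°), disengaged; cmd=(0,0,0) → follower holds at (-70.000, 4.000, -70.250°)
step 4: Δleader=(18.000, 7.000, -35.000°), disengaged; cmd=(0,0,0) → follower holds at (-70.000, 4.000, -70.250°)
step 5: Δleader=(-20.000, -18.000, -15.000°), engaged; cmd=(-60.000, -26.500, -4.750°) → follower=(-130.000, -22.500, -75.000°)


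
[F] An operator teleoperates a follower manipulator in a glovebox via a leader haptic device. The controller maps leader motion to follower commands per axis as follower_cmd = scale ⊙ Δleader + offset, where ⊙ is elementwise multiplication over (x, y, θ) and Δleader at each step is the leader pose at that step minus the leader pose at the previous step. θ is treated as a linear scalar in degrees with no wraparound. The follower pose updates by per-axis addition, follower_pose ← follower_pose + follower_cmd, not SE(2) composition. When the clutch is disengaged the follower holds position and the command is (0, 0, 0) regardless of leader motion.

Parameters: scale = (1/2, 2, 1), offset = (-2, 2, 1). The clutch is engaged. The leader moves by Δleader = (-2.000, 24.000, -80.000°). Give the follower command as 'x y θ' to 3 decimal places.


axis x: 1/2·-2.000 + -2 = -3.000
axis y: 2·24.000 + 2 = 50.000
axis θ: 1·-80.000 + 1 = -79.000

-3.000 50.000 -79.000


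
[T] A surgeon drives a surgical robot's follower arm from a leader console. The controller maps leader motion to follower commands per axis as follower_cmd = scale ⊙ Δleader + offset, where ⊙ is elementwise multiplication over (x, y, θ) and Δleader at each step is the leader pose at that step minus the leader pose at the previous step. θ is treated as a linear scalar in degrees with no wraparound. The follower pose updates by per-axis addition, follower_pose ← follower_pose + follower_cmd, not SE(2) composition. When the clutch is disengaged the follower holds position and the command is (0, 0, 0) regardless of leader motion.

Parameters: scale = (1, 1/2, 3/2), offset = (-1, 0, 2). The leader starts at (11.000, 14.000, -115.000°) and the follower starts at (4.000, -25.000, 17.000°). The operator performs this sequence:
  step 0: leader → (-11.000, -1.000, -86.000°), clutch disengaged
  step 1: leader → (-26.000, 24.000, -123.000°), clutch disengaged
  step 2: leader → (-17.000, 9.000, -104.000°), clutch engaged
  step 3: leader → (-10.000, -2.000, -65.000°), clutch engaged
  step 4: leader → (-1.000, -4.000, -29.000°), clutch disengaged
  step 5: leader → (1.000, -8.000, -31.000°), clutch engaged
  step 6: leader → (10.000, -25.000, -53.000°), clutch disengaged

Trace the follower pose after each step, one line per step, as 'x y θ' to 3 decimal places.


4.000 -25.000 17.000
4.000 -25.000 17.000
12.000 -32.500 47.500
18.000 -38.000 108.000
18.000 -38.000 108.000
19.000 -40.000 107.000
19.000 -40.000 107.000

step 0: Δleader=(-22.000, -15.000, 29.000°), disengaged; cmd=(0,0,0) → follower holds at (4.000, -25.000, 17.000°)
step 1: Δleader=(-15.000, 25.000, -37.000°), disengaged; cmd=(0,0,0) → follower holds at (4.000, -25.000, 17.000°)
step 2: Δleader=(9.000, -15.000, 19.000°), engaged; cmd=(8.000, -7.500, 30.500°) → follower=(12.000, -32.500, 47.500°)
step 3: Δleader=(7.000, -11.000, 39.000°), engaged; cmd=(6.000, -5.500, 60.500°) → follower=(18.000, -38.000, 108.000°)
step 4: Δleader=(9.000, -2.000, 36.000°), disengaged; cmd=(0,0,0) → follower holds at (18.000, -38.000, 108.000°)
step 5: Δleader=(2.000, -4.000, -2.000°), engaged; cmd=(1.000, -2.000, -1.000°) → follower=(19.000, -40.000, 107.000°)
step 6: Δleader=(9.000, -17.000, -22.000°), disengaged; cmd=(0,0,0) → follower holds at (19.000, -40.000, 107.000°)


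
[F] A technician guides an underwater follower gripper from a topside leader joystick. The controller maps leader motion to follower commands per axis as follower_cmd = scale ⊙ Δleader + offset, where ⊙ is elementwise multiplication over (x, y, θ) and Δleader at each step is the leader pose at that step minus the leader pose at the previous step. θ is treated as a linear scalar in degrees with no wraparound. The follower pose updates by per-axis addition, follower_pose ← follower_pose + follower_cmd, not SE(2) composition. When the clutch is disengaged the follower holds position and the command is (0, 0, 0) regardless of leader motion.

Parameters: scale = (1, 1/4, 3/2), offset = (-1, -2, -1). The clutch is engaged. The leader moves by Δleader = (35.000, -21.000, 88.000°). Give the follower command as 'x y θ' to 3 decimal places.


axis x: 1·35.000 + -1 = 34.000
axis y: 1/4·-21.000 + -2 = -7.250
axis θ: 3/2·88.000 + -1 = 131.000

34.000 -7.250 131.000


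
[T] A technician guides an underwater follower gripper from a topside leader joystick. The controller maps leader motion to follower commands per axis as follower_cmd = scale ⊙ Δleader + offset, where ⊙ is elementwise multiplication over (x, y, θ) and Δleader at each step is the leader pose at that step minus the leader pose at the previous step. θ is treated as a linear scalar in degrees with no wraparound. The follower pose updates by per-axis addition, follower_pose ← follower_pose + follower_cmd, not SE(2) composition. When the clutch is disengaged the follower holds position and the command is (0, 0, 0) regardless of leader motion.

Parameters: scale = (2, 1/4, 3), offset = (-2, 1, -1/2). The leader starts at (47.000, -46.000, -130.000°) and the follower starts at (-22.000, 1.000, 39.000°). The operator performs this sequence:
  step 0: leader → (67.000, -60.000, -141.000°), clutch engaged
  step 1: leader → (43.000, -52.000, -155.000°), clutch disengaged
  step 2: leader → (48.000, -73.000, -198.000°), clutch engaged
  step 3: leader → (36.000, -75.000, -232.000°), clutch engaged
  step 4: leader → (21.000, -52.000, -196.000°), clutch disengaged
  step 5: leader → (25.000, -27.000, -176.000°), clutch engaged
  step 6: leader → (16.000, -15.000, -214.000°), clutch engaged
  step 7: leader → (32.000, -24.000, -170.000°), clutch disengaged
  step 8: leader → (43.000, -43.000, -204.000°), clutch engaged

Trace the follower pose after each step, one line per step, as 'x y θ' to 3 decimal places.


step 0: Δleader=(20.000, -14.000, -11.000°), engaged; cmd=(38.000, -2.500, -33.500°) → follower=(16.000, -1.500, 5.500°)
step 1: Δleader=(-24.000, 8.000, -14.000°), disengaged; cmd=(0,0,0) → follower holds at (16.000, -1.500, 5.500°)
step 2: Δleader=(5.000, -21.000, -43.000°), engaged; cmd=(8.000, -4.250, -129.500°) → follower=(24.000, -5.750, -124.000°)
step 3: Δleader=(-12.000, -2.000, -34.000°), engaged; cmd=(-26.000, 0.500, -102.500°) → follower=(-2.000, -5.250, -226.500°)
step 4: Δleader=(-15.000, 23.000, 36.000°), disengaged; cmd=(0,0,0) → follower holds at (-2.000, -5.250, -226.500°)
step 5: Δleader=(4.000, 25.000, 20.000°), engaged; cmd=(6.000, 7.250, 59.500°) → follower=(4.000, 2.000, -167.000°)
step 6: Δleader=(-9.000, 12.000, -38.000°), engaged; cmd=(-20.000, 4.000, -114.500°) → follower=(-16.000, 6.000, -281.500°)
step 7: Δleader=(16.000, -9.000, 44.000°), disengaged; cmd=(0,0,0) → follower holds at (-16.000, 6.000, -281.500°)
step 8: Δleader=(11.000, -19.000, -34.000°), engaged; cmd=(20.000, -3.750, -102.500°) → follower=(4.000, 2.250, -384.000°)

16.000 -1.500 5.500
16.000 -1.500 5.500
24.000 -5.750 -124.000
-2.000 -5.250 -226.500
-2.000 -5.250 -226.500
4.000 2.000 -167.000
-16.000 6.000 -281.500
-16.000 6.000 -281.500
4.000 2.250 -384.000


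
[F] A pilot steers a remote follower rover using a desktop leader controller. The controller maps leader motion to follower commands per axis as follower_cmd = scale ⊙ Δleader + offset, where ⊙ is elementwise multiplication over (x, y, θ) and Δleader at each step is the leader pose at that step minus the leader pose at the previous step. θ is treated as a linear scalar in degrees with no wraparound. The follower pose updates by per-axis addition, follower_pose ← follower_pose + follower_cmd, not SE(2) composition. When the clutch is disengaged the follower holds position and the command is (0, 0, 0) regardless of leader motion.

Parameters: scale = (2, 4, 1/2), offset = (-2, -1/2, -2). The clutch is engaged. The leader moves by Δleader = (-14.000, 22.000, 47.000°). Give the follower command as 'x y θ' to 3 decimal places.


-30.000 87.500 21.500

axis x: 2·-14.000 + -2 = -30.000
axis y: 4·22.000 + -1/2 = 87.500
axis θ: 1/2·47.000 + -2 = 21.500


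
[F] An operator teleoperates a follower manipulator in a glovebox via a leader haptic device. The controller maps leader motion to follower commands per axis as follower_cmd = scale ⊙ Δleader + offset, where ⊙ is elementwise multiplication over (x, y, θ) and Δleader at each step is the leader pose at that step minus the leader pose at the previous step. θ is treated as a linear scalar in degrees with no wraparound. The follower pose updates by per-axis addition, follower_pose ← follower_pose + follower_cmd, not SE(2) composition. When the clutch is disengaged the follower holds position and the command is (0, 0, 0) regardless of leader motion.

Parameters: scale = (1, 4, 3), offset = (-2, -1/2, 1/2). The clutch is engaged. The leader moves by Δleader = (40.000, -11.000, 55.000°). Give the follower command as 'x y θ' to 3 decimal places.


38.000 -44.500 165.500

axis x: 1·40.000 + -2 = 38.000
axis y: 4·-11.000 + -1/2 = -44.500
axis θ: 3·55.000 + 1/2 = 165.500


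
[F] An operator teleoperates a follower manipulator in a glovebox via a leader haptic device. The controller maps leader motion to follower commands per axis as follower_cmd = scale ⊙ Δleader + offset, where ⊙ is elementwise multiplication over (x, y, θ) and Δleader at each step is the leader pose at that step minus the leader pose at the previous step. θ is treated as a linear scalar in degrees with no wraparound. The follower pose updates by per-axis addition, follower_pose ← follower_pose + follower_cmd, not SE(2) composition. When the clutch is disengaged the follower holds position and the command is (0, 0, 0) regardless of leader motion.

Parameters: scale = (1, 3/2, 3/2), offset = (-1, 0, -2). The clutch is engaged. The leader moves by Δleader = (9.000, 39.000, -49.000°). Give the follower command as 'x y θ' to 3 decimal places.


8.000 58.500 -75.500

axis x: 1·9.000 + -1 = 8.000
axis y: 3/2·39.000 + 0 = 58.500
axis θ: 3/2·-49.000 + -2 = -75.500


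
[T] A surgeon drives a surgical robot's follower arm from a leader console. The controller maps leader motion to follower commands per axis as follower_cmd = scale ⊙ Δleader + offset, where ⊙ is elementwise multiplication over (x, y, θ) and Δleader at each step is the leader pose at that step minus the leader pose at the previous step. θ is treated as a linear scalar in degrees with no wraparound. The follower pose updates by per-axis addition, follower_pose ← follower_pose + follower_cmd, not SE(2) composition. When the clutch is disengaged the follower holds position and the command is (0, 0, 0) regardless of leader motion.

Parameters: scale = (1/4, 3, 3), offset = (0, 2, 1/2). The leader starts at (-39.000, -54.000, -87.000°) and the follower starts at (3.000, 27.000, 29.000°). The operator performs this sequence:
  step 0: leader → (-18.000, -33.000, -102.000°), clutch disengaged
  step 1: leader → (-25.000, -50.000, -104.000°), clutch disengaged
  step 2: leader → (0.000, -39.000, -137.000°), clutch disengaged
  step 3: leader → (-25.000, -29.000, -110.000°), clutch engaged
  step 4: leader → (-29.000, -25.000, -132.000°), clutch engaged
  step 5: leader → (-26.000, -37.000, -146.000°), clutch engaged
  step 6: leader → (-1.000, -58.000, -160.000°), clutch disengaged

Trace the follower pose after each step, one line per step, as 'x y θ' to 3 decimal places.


3.000 27.000 29.000
3.000 27.000 29.000
3.000 27.000 29.000
-3.250 59.000 110.500
-4.250 73.000 45.000
-3.500 39.000 3.500
-3.500 39.000 3.500

step 0: Δleader=(21.000, 21.000, -15.000°), disengaged; cmd=(0,0,0) → follower holds at (3.000, 27.000, 29.000°)
step 1: Δleader=(-7.000, -17.000, -2.000°), disengaged; cmd=(0,0,0) → follower holds at (3.000, 27.000, 29.000°)
step 2: Δleader=(25.000, 11.000, -33.000°), disengaged; cmd=(0,0,0) → follower holds at (3.000, 27.000, 29.000°)
step 3: Δleader=(-25.000, 10.000, 27.000°), engaged; cmd=(-6.250, 32.000, 81.500°) → follower=(-3.250, 59.000, 110.500°)
step 4: Δleader=(-4.000, 4.000, -22.000°), engaged; cmd=(-1.000, 14.000, -65.500°) → follower=(-4.250, 73.000, 45.000°)
step 5: Δleader=(3.000, -12.000, -14.000°), engaged; cmd=(0.750, -34.000, -41.500°) → follower=(-3.500, 39.000, 3.500°)
step 6: Δleader=(25.000, -21.000, -14.000°), disengaged; cmd=(0,0,0) → follower holds at (-3.500, 39.000, 3.500°)
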